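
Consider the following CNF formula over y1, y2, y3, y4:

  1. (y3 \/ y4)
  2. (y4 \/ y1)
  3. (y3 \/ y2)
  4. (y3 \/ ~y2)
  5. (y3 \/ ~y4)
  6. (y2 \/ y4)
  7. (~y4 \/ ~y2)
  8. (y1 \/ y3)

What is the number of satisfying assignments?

Satisfying assignments:
  y1=F y2=F y3=T y4=T
  y1=T y2=F y3=T y4=T
  y1=T y2=T y3=T y4=F
That's 3 in total.

3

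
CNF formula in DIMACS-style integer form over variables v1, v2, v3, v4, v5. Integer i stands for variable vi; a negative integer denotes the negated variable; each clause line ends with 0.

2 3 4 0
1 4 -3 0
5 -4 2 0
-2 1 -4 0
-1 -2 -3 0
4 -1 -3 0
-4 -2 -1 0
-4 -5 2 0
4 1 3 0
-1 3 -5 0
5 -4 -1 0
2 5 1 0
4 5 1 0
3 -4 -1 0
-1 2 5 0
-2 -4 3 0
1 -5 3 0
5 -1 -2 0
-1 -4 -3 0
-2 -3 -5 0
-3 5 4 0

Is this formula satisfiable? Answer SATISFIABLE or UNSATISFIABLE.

UNSATISFIABLE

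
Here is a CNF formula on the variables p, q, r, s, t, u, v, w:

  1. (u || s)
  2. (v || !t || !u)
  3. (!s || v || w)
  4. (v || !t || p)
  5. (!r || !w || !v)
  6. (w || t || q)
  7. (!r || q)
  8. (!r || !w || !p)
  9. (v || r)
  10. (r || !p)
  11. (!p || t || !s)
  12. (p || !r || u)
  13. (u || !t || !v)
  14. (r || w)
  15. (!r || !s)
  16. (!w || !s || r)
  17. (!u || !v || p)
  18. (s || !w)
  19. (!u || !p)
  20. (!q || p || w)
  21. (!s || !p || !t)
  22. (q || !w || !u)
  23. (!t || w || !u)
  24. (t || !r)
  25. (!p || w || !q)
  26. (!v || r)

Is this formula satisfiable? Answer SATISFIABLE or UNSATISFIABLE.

UNSATISFIABLE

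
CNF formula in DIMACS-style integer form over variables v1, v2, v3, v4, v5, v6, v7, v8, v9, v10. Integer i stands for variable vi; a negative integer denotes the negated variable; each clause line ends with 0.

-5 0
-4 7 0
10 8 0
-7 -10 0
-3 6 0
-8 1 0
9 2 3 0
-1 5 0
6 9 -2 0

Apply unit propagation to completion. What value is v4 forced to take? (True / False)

False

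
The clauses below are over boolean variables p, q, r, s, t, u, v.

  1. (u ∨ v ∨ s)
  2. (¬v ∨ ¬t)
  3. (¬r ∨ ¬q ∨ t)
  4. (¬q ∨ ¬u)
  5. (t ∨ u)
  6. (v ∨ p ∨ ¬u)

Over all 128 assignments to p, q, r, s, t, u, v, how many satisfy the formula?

24

Case analysis on u and t:
  u=1, t=1: remaining (p,q,r,s,v) ∈ {(1,0,0,0,0); (1,0,0,1,0); (1,0,1,0,0); (1,0,1,1,0)} — 4.
  u=1, t=0: r, s free; 3 ways for (p,q,v) × 2^2 = 12.
  u=0, t=1: forces s=1; v=0; p, q, r free → 2^3 = 8.
  u=0, t=0: a clause becomes empty — 0.
Total: 4 + 12 + 8 + 0 = 24.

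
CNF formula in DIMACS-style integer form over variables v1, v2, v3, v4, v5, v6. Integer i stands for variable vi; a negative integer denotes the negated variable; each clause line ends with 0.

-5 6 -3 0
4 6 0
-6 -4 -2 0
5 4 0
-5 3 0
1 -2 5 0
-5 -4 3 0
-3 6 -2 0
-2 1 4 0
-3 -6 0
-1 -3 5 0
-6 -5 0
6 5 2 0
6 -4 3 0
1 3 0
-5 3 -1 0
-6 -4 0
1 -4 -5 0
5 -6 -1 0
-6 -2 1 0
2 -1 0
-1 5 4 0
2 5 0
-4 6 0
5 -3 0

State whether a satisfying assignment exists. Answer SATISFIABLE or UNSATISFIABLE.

UNSATISFIABLE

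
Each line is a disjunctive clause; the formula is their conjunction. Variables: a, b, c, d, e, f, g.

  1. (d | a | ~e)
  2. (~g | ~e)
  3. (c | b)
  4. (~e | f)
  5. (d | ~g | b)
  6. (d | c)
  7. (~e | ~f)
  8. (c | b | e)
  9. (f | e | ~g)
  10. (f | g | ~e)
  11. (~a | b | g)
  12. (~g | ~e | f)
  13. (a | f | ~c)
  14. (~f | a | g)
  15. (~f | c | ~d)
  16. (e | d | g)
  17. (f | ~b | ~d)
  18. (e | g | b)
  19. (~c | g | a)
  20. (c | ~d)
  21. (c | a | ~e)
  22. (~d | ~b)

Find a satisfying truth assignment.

a=T  b=F  c=T  d=T  e=F  f=T  g=T

Branch on a: take a = True.
The remaining clauses are satisfied by b = False, c = True, d = True, e = False, f = True, g = True.
Check each clause:
  1. (a | d | ~e) — a is true.
  2. (~g | ~e) — ~e is true.
  3. (c | b) — c is true.
  4. (f | ~e) — ~e is true.
  5. (b | ~g | d) — d is true.
  6. (c | d) — c is true.
  7. (~f | ~e) — ~e is true.
  8. (e | b | c) — c is true.
  9. (~g | f | e) — f is true.
  10. (g | f | ~e) — ~e is true.
  11. (b | g | ~a) — g is true.
  12. (f | ~e | ~g) — ~e is true.
  13. (~c | a | f) — a is true.
  14. (~f | a | g) — a is true.
  15. (~d | ~f | c) — c is true.
  16. (d | g | e) — d is true.
  17. (~b | f | ~d) — ~b is true.
  18. (g | b | e) — g is true.
  19. (g | ~c | a) — a is true.
  20. (~d | c) — c is true.
  21. (c | a | ~e) — a is true.
  22. (~b | ~d) — ~b is true.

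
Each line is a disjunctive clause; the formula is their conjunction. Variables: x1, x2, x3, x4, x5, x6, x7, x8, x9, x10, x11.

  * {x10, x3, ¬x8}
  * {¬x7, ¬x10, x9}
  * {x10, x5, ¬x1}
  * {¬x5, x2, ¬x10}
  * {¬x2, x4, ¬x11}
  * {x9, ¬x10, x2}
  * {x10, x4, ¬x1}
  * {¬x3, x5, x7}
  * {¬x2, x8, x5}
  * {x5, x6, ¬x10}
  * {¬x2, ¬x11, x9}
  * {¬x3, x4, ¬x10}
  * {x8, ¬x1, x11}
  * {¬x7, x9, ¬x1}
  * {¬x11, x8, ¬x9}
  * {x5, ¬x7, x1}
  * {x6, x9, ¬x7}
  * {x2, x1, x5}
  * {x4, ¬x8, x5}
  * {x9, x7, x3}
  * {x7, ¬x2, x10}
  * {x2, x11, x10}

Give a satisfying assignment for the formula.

x1=False, x2=True, x3=False, x4=True, x5=False, x6=True, x7=False, x8=True, x9=True, x10=True, x11=False

Check each clause:
  1. {x10, ¬x8, x3} — x10 is true.
  2. {¬x7, x9, ¬x10} — ¬x7 is true.
  3. {¬x1, x10, x5} — x10 is true.
  4. {x2, ¬x10, ¬x5} — x2 is true.
  5. {x4, ¬x11, ¬x2} — x4 is true.
  6. {x9, ¬x10, x2} — x9 is true.
  7. {¬x1, x4, x10} — x10 is true.
  8. {¬x3, x7, x5} — ¬x3 is true.
  9. {x8, ¬x2, x5} — x8 is true.
  10. {x6, x5, ¬x10} — x6 is true.
  11. {¬x11, ¬x2, x9} — x9 is true.
  12. {x4, ¬x3, ¬x10} — x4 is true.
  13. {x11, x8, ¬x1} — x8 is true.
  14. {¬x7, ¬x1, x9} — x9 is true.
  15. {¬x11, ¬x9, x8} — x8 is true.
  16. {x1, ¬x7, x5} — ¬x7 is true.
  17. {x6, ¬x7, x9} — ¬x7 is true.
  18. {x2, x1, x5} — x2 is true.
  19. {x4, ¬x8, x5} — x4 is true.
  20. {x3, x7, x9} — x9 is true.
  21. {x7, ¬x2, x10} — x10 is true.
  22. {x11, x2, x10} — x2 is true.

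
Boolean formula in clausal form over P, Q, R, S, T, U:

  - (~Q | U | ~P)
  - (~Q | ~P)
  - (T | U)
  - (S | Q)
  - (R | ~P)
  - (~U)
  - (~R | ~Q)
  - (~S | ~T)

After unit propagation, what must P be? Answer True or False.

False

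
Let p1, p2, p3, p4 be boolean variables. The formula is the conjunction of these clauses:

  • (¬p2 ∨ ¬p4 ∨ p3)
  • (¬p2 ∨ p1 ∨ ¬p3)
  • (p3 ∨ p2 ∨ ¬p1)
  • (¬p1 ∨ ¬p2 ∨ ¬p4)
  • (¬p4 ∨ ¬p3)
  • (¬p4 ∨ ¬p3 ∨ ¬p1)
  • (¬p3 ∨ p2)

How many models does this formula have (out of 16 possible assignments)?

5

Satisfying assignments:
  p1=0 p2=0 p3=0 p4=0
  p1=0 p2=0 p3=0 p4=1
  p1=0 p2=1 p3=0 p4=0
  p1=1 p2=1 p3=0 p4=0
  p1=1 p2=1 p3=1 p4=0
That's 5 in total.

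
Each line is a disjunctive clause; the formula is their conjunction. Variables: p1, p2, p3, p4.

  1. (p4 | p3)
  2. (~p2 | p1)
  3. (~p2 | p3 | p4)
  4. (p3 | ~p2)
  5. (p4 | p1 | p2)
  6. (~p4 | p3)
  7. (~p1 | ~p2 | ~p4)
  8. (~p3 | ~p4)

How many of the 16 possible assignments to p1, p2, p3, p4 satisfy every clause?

The models are:
  p1=1 p2=0 p3=1 p4=0
  p1=1 p2=1 p3=1 p4=0
Count: 2.

2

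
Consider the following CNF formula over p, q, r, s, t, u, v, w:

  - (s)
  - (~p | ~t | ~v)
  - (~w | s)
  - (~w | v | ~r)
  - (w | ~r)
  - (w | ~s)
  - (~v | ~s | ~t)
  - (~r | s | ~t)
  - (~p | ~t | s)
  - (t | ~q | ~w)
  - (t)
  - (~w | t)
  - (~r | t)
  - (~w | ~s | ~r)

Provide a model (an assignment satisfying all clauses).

Unit propagation: (s) forces s = True.
Unit propagation: (w) forces w = True.
The clause (t) is unit: t must be True.
(~v) is a unit clause, so v = False.
Unit propagation: (~r) forces r = False.
p, q, u are now unconstrained; take p = True, q = False, u = False.

p=1, q=0, r=0, s=1, t=1, u=0, v=0, w=1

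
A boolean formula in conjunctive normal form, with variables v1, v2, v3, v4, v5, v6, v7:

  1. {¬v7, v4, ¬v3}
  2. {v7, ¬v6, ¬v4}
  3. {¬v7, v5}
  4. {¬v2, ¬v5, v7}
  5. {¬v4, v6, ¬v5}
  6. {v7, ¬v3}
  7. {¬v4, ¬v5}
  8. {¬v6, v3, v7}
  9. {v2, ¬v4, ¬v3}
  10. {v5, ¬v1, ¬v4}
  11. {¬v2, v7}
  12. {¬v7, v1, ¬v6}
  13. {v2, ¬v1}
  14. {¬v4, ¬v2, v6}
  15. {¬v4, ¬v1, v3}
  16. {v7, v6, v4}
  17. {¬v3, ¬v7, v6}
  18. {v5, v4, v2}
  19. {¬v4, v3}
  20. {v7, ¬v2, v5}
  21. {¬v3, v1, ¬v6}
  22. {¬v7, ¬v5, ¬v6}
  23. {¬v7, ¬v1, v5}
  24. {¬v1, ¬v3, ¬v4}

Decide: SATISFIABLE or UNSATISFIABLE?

Try v1 = False.
Set v2 = False and propagate.
Set v3 = False and propagate.
  then v4 is forced to False.
  then v5 is forced to True.
The remaining clauses are satisfied by v6 = False, v7 = True.
Every clause has at least one true literal under this assignment.
So v1=F  v2=F  v3=F  v4=F  v5=T  v6=F  v7=T is a satisfying assignment.

SATISFIABLE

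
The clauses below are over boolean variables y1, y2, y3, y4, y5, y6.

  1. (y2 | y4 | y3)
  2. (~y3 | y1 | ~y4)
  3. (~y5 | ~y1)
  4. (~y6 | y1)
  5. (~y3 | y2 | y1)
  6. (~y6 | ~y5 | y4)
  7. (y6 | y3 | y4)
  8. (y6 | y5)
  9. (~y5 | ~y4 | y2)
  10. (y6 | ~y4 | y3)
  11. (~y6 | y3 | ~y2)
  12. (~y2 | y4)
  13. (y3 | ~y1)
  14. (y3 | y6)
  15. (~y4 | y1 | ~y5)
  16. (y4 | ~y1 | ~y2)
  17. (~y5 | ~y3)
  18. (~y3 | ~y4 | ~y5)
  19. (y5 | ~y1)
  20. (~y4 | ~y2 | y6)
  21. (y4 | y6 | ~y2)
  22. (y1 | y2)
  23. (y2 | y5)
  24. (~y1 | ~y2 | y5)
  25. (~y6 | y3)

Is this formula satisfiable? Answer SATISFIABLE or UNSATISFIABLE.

UNSATISFIABLE

y4 = True:
  y1 = True:
    propagation gives y5=False; an empty clause results — contradiction.
  y1 = False:
    propagation gives y3=False, y6=False; an empty clause results — contradiction.
y4 = False:
  propagation gives y2=False, y3=True, y1=True, y5=False; an empty clause results — contradiction.
Every branch closes, so no satisfying assignment exists.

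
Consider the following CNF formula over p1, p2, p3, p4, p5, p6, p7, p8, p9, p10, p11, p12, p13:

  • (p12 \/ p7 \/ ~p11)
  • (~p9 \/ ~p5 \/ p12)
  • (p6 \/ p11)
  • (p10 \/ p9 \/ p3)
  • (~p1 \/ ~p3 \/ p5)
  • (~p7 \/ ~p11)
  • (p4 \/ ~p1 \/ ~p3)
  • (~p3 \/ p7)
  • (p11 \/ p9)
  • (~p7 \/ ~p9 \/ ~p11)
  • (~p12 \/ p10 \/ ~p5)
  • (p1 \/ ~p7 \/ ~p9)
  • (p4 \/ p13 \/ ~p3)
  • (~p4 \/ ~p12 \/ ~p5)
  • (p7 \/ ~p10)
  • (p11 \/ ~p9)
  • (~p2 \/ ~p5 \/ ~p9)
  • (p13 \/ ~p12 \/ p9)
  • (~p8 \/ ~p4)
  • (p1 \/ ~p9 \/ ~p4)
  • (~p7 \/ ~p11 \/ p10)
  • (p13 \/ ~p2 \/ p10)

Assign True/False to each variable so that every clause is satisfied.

p1=False, p2=True, p3=False, p4=False, p5=False, p6=True, p7=False, p8=True, p9=True, p10=False, p11=True, p12=True, p13=True

Check each clause:
  1. (p7 \/ p12 \/ ~p11) — p12 is true.
  2. (~p5 \/ p12 \/ ~p9) — ~p5 is true.
  3. (p11 \/ p6) — p11 is true.
  4. (p9 \/ p3 \/ p10) — p9 is true.
  5. (p5 \/ ~p3 \/ ~p1) — ~p3 is true.
  6. (~p11 \/ ~p7) — ~p7 is true.
  7. (p4 \/ ~p1 \/ ~p3) — ~p3 is true.
  8. (p7 \/ ~p3) — ~p3 is true.
  9. (p11 \/ p9) — p9 is true.
  10. (~p11 \/ ~p7 \/ ~p9) — ~p7 is true.
  11. (~p5 \/ ~p12 \/ p10) — ~p5 is true.
  12. (~p9 \/ p1 \/ ~p7) — ~p7 is true.
  13. (p13 \/ ~p3 \/ p4) — p13 is true.
  14. (~p12 \/ ~p4 \/ ~p5) — ~p5 is true.
  15. (p7 \/ ~p10) — ~p10 is true.
  16. (p11 \/ ~p9) — p11 is true.
  17. (~p5 \/ ~p2 \/ ~p9) — ~p5 is true.
  18. (p9 \/ ~p12 \/ p13) — p9 is true.
  19. (~p8 \/ ~p4) — ~p4 is true.
  20. (~p9 \/ ~p4 \/ p1) — ~p4 is true.
  21. (~p11 \/ ~p7 \/ p10) — ~p7 is true.
  22. (p13 \/ p10 \/ ~p2) — p13 is true.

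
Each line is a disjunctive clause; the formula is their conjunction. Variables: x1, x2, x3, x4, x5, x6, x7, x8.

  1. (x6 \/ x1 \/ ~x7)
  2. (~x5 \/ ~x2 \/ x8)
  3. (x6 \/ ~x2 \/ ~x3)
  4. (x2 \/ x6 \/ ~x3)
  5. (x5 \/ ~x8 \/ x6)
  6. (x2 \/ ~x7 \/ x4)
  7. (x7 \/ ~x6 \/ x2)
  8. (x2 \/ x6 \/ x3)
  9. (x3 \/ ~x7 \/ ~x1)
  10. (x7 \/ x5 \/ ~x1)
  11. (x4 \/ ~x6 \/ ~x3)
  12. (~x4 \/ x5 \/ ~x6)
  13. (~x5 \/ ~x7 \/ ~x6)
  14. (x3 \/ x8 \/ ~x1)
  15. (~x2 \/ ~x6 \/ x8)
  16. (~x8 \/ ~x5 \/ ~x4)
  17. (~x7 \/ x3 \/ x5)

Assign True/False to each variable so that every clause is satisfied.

x1 = 1, x2 = 1, x3 = 0, x4 = 0, x5 = 1, x6 = 1, x7 = 0, x8 = 1

Branch on x1: take x1 = True.
Set x2 = True and propagate.
For the remaining variables, x3 = False, x4 = False, x5 = True, x6 = True, x7 = False, x8 = True works.
Every clause has at least one true literal under this assignment.
Check each clause:
  1. (x1 \/ x6 \/ ~x7) — x1 is true.
  2. (~x2 \/ x8 \/ ~x5) — x8 is true.
  3. (~x2 \/ x6 \/ ~x3) — ~x3 is true.
  4. (x6 \/ ~x3 \/ x2) — x2 is true.
  5. (x5 \/ x6 \/ ~x8) — x5 is true.
  6. (x2 \/ x4 \/ ~x7) — ~x7 is true.
  7. (x2 \/ ~x6 \/ x7) — x2 is true.
  8. (x3 \/ x6 \/ x2) — x2 is true.
  9. (~x1 \/ x3 \/ ~x7) — ~x7 is true.
  10. (~x1 \/ x7 \/ x5) — x5 is true.
  11. (~x6 \/ x4 \/ ~x3) — ~x3 is true.
  12. (~x4 \/ x5 \/ ~x6) — ~x4 is true.
  13. (~x5 \/ ~x7 \/ ~x6) — ~x7 is true.
  14. (x3 \/ ~x1 \/ x8) — x8 is true.
  15. (~x6 \/ x8 \/ ~x2) — x8 is true.
  16. (~x8 \/ ~x4 \/ ~x5) — ~x4 is true.
  17. (x5 \/ ~x7 \/ x3) — ~x7 is true.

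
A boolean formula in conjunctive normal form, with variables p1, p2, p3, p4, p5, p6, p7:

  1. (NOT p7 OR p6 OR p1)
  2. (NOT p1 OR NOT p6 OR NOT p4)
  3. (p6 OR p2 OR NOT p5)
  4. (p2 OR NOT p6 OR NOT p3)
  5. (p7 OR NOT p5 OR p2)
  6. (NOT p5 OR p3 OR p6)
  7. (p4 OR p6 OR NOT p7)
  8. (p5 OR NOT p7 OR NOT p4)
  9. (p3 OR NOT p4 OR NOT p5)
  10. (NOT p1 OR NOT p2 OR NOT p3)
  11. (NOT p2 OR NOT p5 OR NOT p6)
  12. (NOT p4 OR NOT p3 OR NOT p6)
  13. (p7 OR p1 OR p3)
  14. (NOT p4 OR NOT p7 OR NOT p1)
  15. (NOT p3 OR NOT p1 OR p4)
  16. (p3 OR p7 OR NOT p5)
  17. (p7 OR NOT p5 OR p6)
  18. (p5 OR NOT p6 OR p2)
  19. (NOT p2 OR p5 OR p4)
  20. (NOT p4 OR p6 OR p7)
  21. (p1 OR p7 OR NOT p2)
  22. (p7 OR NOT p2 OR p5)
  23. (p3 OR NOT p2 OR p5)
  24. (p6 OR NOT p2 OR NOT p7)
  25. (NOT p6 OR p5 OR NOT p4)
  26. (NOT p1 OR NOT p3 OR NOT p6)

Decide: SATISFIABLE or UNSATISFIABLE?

SATISFIABLE

Try p1 = False.
For the remaining variables, p2 = False, p3 = False, p4 = False, p5 = True, p6 = True, p7 = True works.
Every clause has at least one true literal under this assignment.
So p1 = 0, p2 = 0, p3 = 0, p4 = 0, p5 = 1, p6 = 1, p7 = 1 is a satisfying assignment.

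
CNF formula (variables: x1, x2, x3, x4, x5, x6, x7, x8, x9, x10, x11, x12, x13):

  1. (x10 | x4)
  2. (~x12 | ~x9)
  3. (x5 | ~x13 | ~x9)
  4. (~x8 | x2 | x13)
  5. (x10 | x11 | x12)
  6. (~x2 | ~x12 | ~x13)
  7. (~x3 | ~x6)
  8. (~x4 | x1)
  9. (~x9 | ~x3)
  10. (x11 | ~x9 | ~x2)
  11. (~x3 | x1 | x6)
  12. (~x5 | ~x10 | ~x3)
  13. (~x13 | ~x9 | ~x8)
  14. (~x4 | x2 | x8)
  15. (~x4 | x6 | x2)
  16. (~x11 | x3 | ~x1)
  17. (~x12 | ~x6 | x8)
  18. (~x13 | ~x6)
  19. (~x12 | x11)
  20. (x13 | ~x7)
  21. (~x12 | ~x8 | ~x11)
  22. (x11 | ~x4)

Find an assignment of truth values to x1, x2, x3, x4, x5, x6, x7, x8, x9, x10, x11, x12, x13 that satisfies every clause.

x7 occurs only negated in the remaining clauses — set x7 = False.
Pure literal: x9 appears only negated; assign x9 = False.
Try x1 = False.
  then x4 is forced to False.
  then x10 is forced to True.
Try x2 = False.
Branch on x3: take x3 = False.
For the remaining variables, x5 = True, x6 = True, x8 = False, x11 = True, x12 = False, x13 = False works.
Check each clause:
  1. (x4 | x10) — x10 is true.
  2. (~x9 | ~x12) — ~x12 is true.
  3. (x5 | ~x13 | ~x9) — ~x13 is true.
  4. (x13 | ~x8 | x2) — ~x8 is true.
  5. (x10 | x11 | x12) — x10 is true.
  6. (~x2 | ~x12 | ~x13) — ~x13 is true.
  7. (~x6 | ~x3) — ~x3 is true.
  8. (x1 | ~x4) — ~x4 is true.
  9. (~x9 | ~x3) — ~x3 is true.
  10. (x11 | ~x2 | ~x9) — x11 is true.
  11. (x6 | ~x3 | x1) — ~x3 is true.
  12. (~x3 | ~x5 | ~x10) — ~x3 is true.
  13. (~x9 | ~x13 | ~x8) — ~x8 is true.
  14. (x2 | x8 | ~x4) — ~x4 is true.
  15. (~x4 | x6 | x2) — ~x4 is true.
  16. (x3 | ~x11 | ~x1) — ~x1 is true.
  17. (~x12 | x8 | ~x6) — ~x12 is true.
  18. (~x6 | ~x13) — ~x13 is true.
  19. (~x12 | x11) — x11 is true.
  20. (~x7 | x13) — ~x7 is true.
  21. (~x8 | ~x11 | ~x12) — ~x8 is true.
  22. (~x4 | x11) — x11 is true.

x1 = False  x2 = False  x3 = False  x4 = False  x5 = True  x6 = True  x7 = False  x8 = False  x9 = False  x10 = True  x11 = True  x12 = False  x13 = False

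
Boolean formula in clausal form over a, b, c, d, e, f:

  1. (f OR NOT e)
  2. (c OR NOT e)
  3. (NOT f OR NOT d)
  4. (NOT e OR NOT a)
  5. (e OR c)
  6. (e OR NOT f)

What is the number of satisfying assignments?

Split on e, then f.
  e=T, f=T: remaining (a,b,c,d) ∈ {(F,F,T,F); (F,T,T,F)} — 2.
  e=T, f=F: a clause becomes empty — 0.
  e=F, f=T: a clause becomes empty — 0.
  e=F, f=F: forces c=T; a, b, d free → 2^3 = 8.
Total: 2 + 0 + 0 + 8 = 10.

10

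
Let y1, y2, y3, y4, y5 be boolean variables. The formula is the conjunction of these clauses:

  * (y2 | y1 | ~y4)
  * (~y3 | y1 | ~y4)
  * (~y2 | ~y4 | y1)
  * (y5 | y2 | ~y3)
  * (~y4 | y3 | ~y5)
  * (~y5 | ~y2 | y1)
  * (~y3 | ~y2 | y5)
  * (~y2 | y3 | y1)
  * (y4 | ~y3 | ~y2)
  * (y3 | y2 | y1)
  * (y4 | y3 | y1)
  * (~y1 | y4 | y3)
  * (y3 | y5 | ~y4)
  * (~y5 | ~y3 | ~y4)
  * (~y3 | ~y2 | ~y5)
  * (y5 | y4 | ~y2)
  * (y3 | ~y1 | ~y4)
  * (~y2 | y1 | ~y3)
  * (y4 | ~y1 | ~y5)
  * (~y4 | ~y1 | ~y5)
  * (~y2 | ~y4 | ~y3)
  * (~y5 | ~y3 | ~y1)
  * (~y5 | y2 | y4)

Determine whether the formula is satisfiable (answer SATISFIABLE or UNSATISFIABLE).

UNSATISFIABLE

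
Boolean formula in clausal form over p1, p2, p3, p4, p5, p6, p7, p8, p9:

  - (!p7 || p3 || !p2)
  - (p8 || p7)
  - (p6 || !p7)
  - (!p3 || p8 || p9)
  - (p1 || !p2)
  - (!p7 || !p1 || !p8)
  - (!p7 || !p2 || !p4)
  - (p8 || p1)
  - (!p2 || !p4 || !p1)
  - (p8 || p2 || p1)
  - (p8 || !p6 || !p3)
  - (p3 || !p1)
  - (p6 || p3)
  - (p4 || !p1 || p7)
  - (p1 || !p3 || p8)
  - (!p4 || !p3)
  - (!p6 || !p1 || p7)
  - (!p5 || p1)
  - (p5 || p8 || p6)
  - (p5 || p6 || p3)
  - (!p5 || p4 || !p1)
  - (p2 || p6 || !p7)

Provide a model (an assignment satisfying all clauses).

Pure literal: p9 appears only positively; assign p9 = True.
Set p1 = False and propagate.
  then p2 is forced to False.
  then p8 is forced to True.
  then p5 is forced to False.
For the remaining variables, p3 = True, p4 = False, p6 = False, p7 = False works.
Every clause has at least one true literal under this assignment.

p1 = False  p2 = False  p3 = True  p4 = False  p5 = False  p6 = False  p7 = False  p8 = True  p9 = True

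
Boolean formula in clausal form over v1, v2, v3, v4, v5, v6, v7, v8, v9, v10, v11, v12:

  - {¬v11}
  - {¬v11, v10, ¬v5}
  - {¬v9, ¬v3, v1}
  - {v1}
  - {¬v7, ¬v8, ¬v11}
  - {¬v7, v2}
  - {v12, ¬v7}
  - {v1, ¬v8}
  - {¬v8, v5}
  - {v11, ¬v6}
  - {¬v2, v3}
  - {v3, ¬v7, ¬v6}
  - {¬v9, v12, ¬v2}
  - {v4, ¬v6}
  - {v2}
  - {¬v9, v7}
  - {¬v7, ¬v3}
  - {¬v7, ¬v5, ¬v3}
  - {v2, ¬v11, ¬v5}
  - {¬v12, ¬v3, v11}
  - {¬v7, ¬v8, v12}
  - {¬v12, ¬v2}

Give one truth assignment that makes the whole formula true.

v1 = T, v2 = T, v3 = T, v4 = F, v5 = T, v6 = F, v7 = F, v8 = F, v9 = F, v10 = F, v11 = F, v12 = F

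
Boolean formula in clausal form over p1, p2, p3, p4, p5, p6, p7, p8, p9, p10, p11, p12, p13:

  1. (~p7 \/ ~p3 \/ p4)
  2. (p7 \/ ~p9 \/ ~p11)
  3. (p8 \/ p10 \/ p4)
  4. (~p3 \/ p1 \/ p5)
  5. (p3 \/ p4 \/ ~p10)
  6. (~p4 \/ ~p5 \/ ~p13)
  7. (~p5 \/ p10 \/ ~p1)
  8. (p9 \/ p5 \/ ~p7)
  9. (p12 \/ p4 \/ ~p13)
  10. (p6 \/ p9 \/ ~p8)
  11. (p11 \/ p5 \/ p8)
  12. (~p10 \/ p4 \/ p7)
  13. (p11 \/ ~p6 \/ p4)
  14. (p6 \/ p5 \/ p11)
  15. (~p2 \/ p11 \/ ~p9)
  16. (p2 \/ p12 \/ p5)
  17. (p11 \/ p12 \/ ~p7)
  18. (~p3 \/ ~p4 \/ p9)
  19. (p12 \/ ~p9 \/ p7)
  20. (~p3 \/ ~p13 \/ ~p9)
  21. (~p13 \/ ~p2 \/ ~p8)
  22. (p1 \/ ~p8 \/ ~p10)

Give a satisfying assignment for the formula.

p1 = F, p2 = F, p3 = F, p4 = F, p5 = F, p6 = F, p7 = T, p8 = T, p9 = T, p10 = F, p11 = T, p12 = T, p13 = F

Check each clause:
  1. (~p3 \/ ~p7 \/ p4) — ~p3 is true.
  2. (~p9 \/ p7 \/ ~p11) — p7 is true.
  3. (p4 \/ p10 \/ p8) — p8 is true.
  4. (p1 \/ ~p3 \/ p5) — ~p3 is true.
  5. (p3 \/ p4 \/ ~p10) — ~p10 is true.
  6. (~p13 \/ ~p5 \/ ~p4) — ~p13 is true.
  7. (p10 \/ ~p1 \/ ~p5) — ~p5 is true.
  8. (p9 \/ p5 \/ ~p7) — p9 is true.
  9. (p4 \/ p12 \/ ~p13) — ~p13 is true.
  10. (p9 \/ p6 \/ ~p8) — p9 is true.
  11. (p11 \/ p8 \/ p5) — p8 is true.
  12. (p4 \/ ~p10 \/ p7) — ~p10 is true.
  13. (~p6 \/ p4 \/ p11) — ~p6 is true.
  14. (p6 \/ p5 \/ p11) — p11 is true.
  15. (~p2 \/ ~p9 \/ p11) — p11 is true.
  16. (p5 \/ p12 \/ p2) — p12 is true.
  17. (~p7 \/ p12 \/ p11) — p11 is true.
  18. (p9 \/ ~p4 \/ ~p3) — p9 is true.
  19. (p7 \/ ~p9 \/ p12) — p12 is true.
  20. (~p13 \/ ~p9 \/ ~p3) — ~p13 is true.
  21. (~p2 \/ ~p13 \/ ~p8) — ~p13 is true.
  22. (~p8 \/ ~p10 \/ p1) — ~p10 is true.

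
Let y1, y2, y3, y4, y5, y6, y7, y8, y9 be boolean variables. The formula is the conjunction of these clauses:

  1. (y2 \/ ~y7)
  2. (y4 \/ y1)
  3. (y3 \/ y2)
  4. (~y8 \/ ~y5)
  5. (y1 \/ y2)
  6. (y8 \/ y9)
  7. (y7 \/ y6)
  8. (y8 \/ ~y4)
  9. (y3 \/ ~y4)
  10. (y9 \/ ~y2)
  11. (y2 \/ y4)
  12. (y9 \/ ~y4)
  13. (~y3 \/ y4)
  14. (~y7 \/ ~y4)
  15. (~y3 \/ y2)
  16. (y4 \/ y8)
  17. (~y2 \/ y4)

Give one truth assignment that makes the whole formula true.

y1=True, y2=True, y3=True, y4=True, y5=False, y6=True, y7=False, y8=True, y9=True

Check each clause:
  1. (y2 \/ ~y7) — ~y7 is true.
  2. (y1 \/ y4) — y1 is true.
  3. (y3 \/ y2) — y2 is true.
  4. (~y8 \/ ~y5) — ~y5 is true.
  5. (y2 \/ y1) — y1 is true.
  6. (y9 \/ y8) — y8 is true.
  7. (y6 \/ y7) — y6 is true.
  8. (y8 \/ ~y4) — y8 is true.
  9. (y3 \/ ~y4) — y3 is true.
  10. (y9 \/ ~y2) — y9 is true.
  11. (y4 \/ y2) — y2 is true.
  12. (y9 \/ ~y4) — y9 is true.
  13. (~y3 \/ y4) — y4 is true.
  14. (~y7 \/ ~y4) — ~y7 is true.
  15. (~y3 \/ y2) — y2 is true.
  16. (y8 \/ y4) — y8 is true.
  17. (y4 \/ ~y2) — y4 is true.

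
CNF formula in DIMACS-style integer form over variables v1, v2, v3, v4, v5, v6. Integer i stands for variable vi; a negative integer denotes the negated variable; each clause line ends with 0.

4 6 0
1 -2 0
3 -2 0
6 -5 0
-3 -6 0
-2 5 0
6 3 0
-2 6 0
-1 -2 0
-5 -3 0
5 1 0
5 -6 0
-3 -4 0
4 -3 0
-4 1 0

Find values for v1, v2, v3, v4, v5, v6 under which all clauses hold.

v1=1, v2=0, v3=0, v4=0, v5=1, v6=1

v2 occurs only negated in the remaining clauses — set v2 = False.
Set v1 = True and propagate.
Branch on v3: take v3 = False.
  then v6 is forced to True.
  then v5 is forced to True.
v4 is now unconstrained; take v4 = False.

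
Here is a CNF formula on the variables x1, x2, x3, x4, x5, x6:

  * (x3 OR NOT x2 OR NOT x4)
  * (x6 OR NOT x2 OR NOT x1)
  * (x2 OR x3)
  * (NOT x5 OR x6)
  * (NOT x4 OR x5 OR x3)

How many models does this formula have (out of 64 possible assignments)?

Split on x2, then x3.
  x2=T, x3=T: x4 free; 5 ways for (x1,x5,x6) × 2^1 = 10.
  x2=T, x3=F: 5 of the 16 assignments to (x1,x4,x5,x6) work.
  x2=F, x3=T: x1, x4 free; 3 ways for (x5,x6) × 2^2 = 12.
  x2=F, x3=F: a clause becomes empty — 0.
Total: 10 + 5 + 12 + 0 = 27.

27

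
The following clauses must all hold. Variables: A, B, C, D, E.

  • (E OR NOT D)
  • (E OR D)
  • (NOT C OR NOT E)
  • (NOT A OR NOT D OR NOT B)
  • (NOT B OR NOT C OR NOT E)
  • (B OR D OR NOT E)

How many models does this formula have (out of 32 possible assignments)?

5

The models are:
  A=F B=F C=F D=T E=T
  A=F B=T C=F D=F E=T
  A=F B=T C=F D=T E=T
  A=T B=F C=F D=T E=T
  A=T B=T C=F D=F E=T
That's 5 in total.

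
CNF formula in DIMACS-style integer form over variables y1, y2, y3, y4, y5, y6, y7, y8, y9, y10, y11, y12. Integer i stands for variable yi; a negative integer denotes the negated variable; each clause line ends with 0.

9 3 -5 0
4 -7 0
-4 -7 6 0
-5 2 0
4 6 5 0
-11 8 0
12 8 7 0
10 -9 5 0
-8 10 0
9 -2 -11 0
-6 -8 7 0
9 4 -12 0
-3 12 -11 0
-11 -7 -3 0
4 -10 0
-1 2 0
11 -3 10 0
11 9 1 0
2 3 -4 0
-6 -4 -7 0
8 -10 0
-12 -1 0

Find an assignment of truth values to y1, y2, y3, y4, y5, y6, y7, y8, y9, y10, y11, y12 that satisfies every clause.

y1=T, y2=T, y3=T, y4=T, y5=F, y6=F, y7=F, y8=T, y9=T, y10=T, y11=F, y12=F

Check each clause:
  1. (y9 OR NOT y5 OR y3) — y3 is true.
  2. (NOT y7 OR y4) — NOT y7 is true.
  3. (y6 OR NOT y4 OR NOT y7) — NOT y7 is true.
  4. (NOT y5 OR y2) — y2 is true.
  5. (y6 OR y4 OR y5) — y4 is true.
  6. (NOT y11 OR y8) — y8 is true.
  7. (y7 OR y8 OR y12) — y8 is true.
  8. (y10 OR y5 OR NOT y9) — y10 is true.
  9. (NOT y8 OR y10) — y10 is true.
  10. (y9 OR NOT y2 OR NOT y11) — y9 is true.
  11. (NOT y8 OR NOT y6 OR y7) — NOT y6 is true.
  12. (y9 OR NOT y12 OR y4) — y9 is true.
  13. (NOT y11 OR NOT y3 OR y12) — NOT y11 is true.
  14. (NOT y11 OR NOT y3 OR NOT y7) — NOT y7 is true.
  15. (y4 OR NOT y10) — y4 is true.
  16. (y2 OR NOT y1) — y2 is true.
  17. (NOT y3 OR y10 OR y11) — y10 is true.
  18. (y9 OR y1 OR y11) — y1 is true.
  19. (NOT y4 OR y2 OR y3) — y2 is true.
  20. (NOT y4 OR NOT y7 OR NOT y6) — NOT y7 is true.
  21. (y8 OR NOT y10) — y8 is true.
  22. (NOT y12 OR NOT y1) — NOT y12 is true.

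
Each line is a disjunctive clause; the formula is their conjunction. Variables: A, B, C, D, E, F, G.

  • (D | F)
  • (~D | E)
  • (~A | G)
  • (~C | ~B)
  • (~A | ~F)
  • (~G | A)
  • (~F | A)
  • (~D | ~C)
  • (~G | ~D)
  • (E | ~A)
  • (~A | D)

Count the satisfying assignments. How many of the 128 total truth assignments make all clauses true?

The models are:
  A=0 B=0 C=0 D=1 E=1 F=0 G=0
  A=0 B=1 C=0 D=1 E=1 F=0 G=0
That's 2 in total.

2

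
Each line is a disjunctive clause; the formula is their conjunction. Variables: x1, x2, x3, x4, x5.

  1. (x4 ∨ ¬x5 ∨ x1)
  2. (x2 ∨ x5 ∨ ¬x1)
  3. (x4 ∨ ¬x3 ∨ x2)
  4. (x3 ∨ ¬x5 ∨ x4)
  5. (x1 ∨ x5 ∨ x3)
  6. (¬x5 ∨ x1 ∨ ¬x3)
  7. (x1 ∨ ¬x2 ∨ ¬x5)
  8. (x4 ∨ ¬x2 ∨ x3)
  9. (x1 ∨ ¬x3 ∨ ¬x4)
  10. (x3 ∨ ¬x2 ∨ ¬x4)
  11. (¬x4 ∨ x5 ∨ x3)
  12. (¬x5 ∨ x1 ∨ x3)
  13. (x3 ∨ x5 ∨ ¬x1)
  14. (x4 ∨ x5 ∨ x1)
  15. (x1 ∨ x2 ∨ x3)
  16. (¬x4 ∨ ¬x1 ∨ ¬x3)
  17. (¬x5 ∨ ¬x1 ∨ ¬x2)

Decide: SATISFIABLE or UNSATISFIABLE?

Branch on x1: take x1 = True.
Try x2 = False.
  then x5 is forced to True.
For the remaining variables, x3 = False, x4 = True works.
So x1=T, x2=F, x3=F, x4=T, x5=T is a satisfying assignment.

SATISFIABLE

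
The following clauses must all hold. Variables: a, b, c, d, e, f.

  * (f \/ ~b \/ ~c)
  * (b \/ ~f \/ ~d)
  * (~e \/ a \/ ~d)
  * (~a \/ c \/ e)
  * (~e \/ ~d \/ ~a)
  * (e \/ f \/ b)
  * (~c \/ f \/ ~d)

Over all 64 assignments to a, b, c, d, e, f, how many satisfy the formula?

25

Case analysis on d and e:
  d=T, e=T: a clause becomes empty — 0.
  d=T, e=F: remaining (a,b,c,f) ∈ {(F,T,F,F); (F,T,F,T); (F,T,T,T); (T,T,T,T)} — 4.
  d=F, e=T: a free; 7 ways for (b,c,f) × 2^1 = 14.
  d=F, e=F: 7 of the 16 assignments to (a,b,c,f) work.
Total: 0 + 4 + 14 + 7 = 25.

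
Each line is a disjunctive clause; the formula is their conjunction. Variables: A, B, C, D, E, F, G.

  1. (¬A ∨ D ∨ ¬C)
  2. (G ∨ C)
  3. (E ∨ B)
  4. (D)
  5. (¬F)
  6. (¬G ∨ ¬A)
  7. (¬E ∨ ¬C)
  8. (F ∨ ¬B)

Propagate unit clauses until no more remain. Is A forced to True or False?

(D) is a unit clause: D = True.
(¬F) is a unit clause: F = False.
From (¬B ∨ F) and F = False: B = False.
(B ∨ E) with B = False leaves only E, so E = True.
(¬C ∨ ¬E) with E = True leaves only ¬C, so C = False.
(G ∨ C): since C = False, the clause reduces to (G). G = True.
(¬G ∨ ¬A) with G = True leaves only ¬A, so A = False.

False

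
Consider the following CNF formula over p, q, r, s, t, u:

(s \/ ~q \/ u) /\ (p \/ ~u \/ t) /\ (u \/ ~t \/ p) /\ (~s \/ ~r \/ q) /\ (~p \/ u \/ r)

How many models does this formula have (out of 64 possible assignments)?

30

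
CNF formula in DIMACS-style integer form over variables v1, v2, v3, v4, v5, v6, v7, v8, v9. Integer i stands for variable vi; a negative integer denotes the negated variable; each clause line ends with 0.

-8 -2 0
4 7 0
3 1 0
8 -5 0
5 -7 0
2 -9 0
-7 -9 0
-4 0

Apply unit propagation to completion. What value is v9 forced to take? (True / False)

False

(~v4) stands alone — v4 = False.
In (v4 | v7), v4 is now false; v7 must hold, so v7 = True.
In (v5 | ~v7), ~v7 is now false; v5 must hold, so v5 = True.
In (~v5 | v8), ~v5 is now false; v8 must hold, so v8 = True.
From (~v2 | ~v8) and v8 = True: v2 = False.
(v2 | ~v9) with v2 = False leaves only ~v9, so v9 = False.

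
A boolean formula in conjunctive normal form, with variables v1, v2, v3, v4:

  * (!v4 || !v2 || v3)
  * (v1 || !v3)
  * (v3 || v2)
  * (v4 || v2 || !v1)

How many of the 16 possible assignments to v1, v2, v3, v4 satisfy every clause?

5

The models are:
  v1=0 v2=1 v3=0 v4=0
  v1=1 v2=0 v3=1 v4=1
  v1=1 v2=1 v3=0 v4=0
  v1=1 v2=1 v3=1 v4=0
  v1=1 v2=1 v3=1 v4=1
That's 5 in total.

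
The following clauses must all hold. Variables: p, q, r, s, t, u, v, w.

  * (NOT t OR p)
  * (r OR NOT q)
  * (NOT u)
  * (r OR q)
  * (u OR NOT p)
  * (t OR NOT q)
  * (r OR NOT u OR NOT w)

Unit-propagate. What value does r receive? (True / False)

True

(NOT u) is a unit clause: u = False.
From (u OR NOT p) and u = False: p = False.
(NOT t OR p): since p = False, the clause reduces to (NOT t). t = False.
(t OR NOT q): since t = False, the clause reduces to (NOT q). q = False.
(r OR q): since q = False, the clause reduces to (r). r = True.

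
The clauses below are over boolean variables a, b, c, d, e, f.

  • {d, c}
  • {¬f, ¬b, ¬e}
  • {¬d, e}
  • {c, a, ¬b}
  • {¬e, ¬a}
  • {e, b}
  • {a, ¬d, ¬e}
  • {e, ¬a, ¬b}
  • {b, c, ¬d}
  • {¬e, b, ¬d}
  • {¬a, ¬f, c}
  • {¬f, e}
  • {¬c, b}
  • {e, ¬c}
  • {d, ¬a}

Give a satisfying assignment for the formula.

a=F, b=T, c=T, d=F, e=T, f=F

Check each clause:
  1. {c, d} — c is true.
  2. {¬f, ¬b, ¬e} — ¬f is true.
  3. {e, ¬d} — ¬d is true.
  4. {a, ¬b, c} — c is true.
  5. {¬a, ¬e} — ¬a is true.
  6. {b, e} — b is true.
  7. {a, ¬d, ¬e} — ¬d is true.
  8. {e, ¬b, ¬a} — e is true.
  9. {¬d, b, c} — b is true.
  10. {¬d, b, ¬e} — b is true.
  11. {¬f, ¬a, c} — ¬f is true.
  12. {¬f, e} — ¬f is true.
  13. {b, ¬c} — b is true.
  14. {e, ¬c} — e is true.
  15. {d, ¬a} — ¬a is true.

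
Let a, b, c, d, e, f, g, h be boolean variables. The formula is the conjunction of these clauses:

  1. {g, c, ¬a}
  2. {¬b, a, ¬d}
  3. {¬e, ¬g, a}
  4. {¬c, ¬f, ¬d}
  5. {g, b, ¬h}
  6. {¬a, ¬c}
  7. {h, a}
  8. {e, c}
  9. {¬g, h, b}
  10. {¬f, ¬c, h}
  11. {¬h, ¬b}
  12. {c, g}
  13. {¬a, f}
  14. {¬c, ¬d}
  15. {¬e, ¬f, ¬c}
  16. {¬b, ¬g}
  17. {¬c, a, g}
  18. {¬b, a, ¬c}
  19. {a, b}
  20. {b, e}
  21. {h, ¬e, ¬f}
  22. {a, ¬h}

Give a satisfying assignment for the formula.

a=True, b=False, c=False, d=False, e=True, f=True, g=True, h=True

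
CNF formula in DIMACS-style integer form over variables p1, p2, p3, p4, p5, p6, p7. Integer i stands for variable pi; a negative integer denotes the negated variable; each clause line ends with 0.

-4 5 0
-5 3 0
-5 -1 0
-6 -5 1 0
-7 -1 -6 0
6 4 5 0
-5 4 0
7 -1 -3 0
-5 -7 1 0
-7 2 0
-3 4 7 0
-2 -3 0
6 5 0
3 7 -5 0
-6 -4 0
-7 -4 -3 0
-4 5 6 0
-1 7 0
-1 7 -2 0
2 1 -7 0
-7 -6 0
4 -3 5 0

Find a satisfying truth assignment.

p1=False, p2=False, p3=False, p4=False, p5=False, p6=True, p7=False

Check each clause:
  1. (p5 ∨ ¬p4) — ¬p4 is true.
  2. (p3 ∨ ¬p5) — ¬p5 is true.
  3. (¬p5 ∨ ¬p1) — ¬p5 is true.
  4. (p1 ∨ ¬p5 ∨ ¬p6) — ¬p5 is true.
  5. (¬p7 ∨ ¬p6 ∨ ¬p1) — ¬p7 is true.
  6. (p5 ∨ p4 ∨ p6) — p6 is true.
  7. (¬p5 ∨ p4) — ¬p5 is true.
  8. (¬p1 ∨ p7 ∨ ¬p3) — ¬p3 is true.
  9. (p1 ∨ ¬p7 ∨ ¬p5) — ¬p7 is true.
  10. (¬p7 ∨ p2) — ¬p7 is true.
  11. (p7 ∨ ¬p3 ∨ p4) — ¬p3 is true.
  12. (¬p3 ∨ ¬p2) — ¬p3 is true.
  13. (p6 ∨ p5) — p6 is true.
  14. (p7 ∨ p3 ∨ ¬p5) — ¬p5 is true.
  15. (¬p4 ∨ ¬p6) — ¬p4 is true.
  16. (¬p3 ∨ ¬p7 ∨ ¬p4) — ¬p7 is true.
  17. (¬p4 ∨ p6 ∨ p5) — ¬p4 is true.
  18. (¬p1 ∨ p7) — ¬p1 is true.
  19. (¬p2 ∨ p7 ∨ ¬p1) — ¬p1 is true.
  20. (p2 ∨ ¬p7 ∨ p1) — ¬p7 is true.
  21. (¬p7 ∨ ¬p6) — ¬p7 is true.
  22. (p4 ∨ p5 ∨ ¬p3) — ¬p3 is true.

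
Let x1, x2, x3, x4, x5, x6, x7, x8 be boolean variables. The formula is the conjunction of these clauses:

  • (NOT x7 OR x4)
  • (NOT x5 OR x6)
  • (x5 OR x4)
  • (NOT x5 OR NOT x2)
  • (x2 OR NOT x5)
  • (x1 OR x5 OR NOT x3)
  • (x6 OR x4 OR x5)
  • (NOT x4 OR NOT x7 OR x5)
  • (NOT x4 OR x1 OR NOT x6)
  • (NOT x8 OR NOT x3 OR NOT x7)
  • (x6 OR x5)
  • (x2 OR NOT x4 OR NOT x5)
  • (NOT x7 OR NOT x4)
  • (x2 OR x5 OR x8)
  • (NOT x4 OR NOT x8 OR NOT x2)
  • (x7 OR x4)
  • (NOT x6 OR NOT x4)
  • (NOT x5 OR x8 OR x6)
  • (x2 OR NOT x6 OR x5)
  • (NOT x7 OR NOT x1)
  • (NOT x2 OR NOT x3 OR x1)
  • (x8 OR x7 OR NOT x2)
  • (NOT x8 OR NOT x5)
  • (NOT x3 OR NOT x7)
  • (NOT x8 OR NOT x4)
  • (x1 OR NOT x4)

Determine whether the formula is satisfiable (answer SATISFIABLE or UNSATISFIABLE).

x5 = True:
  propagation gives x6=True, x2=False; an empty clause results — contradiction.
x5 = False:
  propagation gives x4=True, x7=False, x6=True; an empty clause results — contradiction.
Every branch closes, so no satisfying assignment exists.

UNSATISFIABLE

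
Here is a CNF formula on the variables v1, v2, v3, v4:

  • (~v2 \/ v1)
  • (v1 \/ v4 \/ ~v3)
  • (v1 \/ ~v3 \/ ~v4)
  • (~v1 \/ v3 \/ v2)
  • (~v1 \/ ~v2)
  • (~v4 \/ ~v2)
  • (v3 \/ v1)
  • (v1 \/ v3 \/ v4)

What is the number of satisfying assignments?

The models are:
  v1=T v2=F v3=T v4=F
  v1=T v2=F v3=T v4=T
Count: 2.

2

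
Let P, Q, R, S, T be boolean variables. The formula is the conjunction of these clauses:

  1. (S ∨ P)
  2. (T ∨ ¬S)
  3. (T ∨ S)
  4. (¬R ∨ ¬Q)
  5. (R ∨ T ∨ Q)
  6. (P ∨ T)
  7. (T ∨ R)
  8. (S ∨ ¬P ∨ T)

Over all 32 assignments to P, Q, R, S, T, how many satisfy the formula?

9

Split on T, then S.
  T=1, S=1: P free; 3 ways for (Q,R) × 2^1 = 6.
  T=1, S=0: remaining (P,Q,R) ∈ {(1,0,0); (1,0,1); (1,1,0)} — 3.
  T=0, S=1: a clause becomes empty — 0.
  T=0, S=0: a clause becomes empty — 0.
Total: 6 + 3 + 0 + 0 = 9.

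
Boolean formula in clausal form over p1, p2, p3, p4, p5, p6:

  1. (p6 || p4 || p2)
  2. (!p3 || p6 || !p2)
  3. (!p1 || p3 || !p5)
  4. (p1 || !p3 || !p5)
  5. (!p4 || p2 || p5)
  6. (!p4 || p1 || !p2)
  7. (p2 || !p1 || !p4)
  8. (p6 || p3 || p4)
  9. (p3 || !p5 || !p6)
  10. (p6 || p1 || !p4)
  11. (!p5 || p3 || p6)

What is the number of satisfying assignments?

14

Split on p3, then p4.
  p3=1, p4=1: remaining (p1,p2,p5,p6) ∈ {(1,1,0,1); (1,1,1,1)} — 2.
  p3=1, p4=0: p2 free; 3 ways for (p1,p5,p6) × 2^1 = 6.
  p3=0, p4=1: remaining (p1,p2,p5,p6) ∈ {(1,1,0,0); (1,1,0,1)} — 2.
  p3=0, p4=0: remaining (p1,p2,p5,p6) ∈ {(0,0,0,1); (0,1,0,1); (1,0,0,1); (1,1,0,1)} — 4.
Total: 2 + 6 + 2 + 4 = 14.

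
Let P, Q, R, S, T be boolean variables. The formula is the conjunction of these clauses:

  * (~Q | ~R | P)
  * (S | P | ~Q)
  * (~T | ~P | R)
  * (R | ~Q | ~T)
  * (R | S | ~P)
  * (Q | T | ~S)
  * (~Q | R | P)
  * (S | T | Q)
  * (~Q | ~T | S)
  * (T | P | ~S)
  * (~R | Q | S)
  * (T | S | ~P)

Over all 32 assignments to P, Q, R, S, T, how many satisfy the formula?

Case analysis on Q and S:
  Q=T, S=T: remaining (P,R,T) ∈ {(T,F,F); (T,T,F); (T,T,T)} — 3.
  Q=T, S=F: a clause becomes empty — 0.
  Q=F, S=T: remaining (P,R,T) ∈ {(F,F,T); (F,T,T); (T,T,T)} — 3.
  Q=F, S=F: remaining (P,R,T) ∈ {(F,F,T)} — 1.
Total: 3 + 0 + 3 + 1 = 7.

7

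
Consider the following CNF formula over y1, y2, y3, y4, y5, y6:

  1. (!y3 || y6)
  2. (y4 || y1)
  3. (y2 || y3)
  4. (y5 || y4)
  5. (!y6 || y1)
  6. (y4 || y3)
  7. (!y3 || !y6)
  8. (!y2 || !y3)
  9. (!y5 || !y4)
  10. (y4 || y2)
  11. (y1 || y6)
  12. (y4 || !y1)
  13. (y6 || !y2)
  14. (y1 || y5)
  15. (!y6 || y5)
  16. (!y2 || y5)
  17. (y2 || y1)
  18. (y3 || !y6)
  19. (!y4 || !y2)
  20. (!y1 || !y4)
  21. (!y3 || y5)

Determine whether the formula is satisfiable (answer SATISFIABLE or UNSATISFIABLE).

UNSATISFIABLE

y4 = True:
  propagation gives y5=False, y1=True; an empty clause results — contradiction.
y4 = False:
  propagation gives y1=True; an empty clause results — contradiction.
Every branch closes, so no satisfying assignment exists.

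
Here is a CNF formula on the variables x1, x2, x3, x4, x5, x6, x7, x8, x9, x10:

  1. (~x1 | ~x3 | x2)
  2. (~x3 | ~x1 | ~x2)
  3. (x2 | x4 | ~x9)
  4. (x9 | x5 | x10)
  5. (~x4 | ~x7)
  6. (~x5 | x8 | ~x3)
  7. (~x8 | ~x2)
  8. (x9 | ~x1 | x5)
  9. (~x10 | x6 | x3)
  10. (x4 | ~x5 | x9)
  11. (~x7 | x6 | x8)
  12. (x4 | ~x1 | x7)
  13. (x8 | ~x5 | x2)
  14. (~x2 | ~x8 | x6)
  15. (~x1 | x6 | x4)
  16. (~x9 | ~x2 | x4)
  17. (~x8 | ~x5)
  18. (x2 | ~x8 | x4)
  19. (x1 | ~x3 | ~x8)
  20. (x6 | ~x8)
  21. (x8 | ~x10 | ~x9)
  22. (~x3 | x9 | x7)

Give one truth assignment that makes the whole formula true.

Branch on x1: take x1 = False.
For the remaining variables, x2 = False, x3 = True, x4 = True, x5 = False, x6 = False, x7 = False, x8 = False, x9 = True, x10 = False works.

x1 = F  x2 = F  x3 = T  x4 = T  x5 = F  x6 = F  x7 = F  x8 = F  x9 = T  x10 = F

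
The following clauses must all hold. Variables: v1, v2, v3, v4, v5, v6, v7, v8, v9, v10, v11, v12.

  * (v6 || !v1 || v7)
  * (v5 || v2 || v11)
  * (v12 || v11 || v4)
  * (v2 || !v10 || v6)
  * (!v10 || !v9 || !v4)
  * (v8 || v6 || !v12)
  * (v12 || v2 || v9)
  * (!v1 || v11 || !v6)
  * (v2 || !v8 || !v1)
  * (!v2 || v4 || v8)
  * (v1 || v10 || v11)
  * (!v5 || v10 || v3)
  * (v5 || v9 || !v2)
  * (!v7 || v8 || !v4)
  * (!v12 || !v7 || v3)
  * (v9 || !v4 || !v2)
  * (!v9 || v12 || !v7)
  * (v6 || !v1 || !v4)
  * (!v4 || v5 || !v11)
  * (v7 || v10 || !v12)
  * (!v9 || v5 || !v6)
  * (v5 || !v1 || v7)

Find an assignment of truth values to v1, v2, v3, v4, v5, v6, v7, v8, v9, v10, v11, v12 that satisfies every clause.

v3 occurs only positively in the remaining clauses — set v3 = True.
Branch on v1: take v1 = False.
Set v2 = True and propagate.
Set v4 = False and propagate.
  then v8 is forced to True.
The remaining clauses are satisfied by v5 = True, v6 = True, v7 = False, v9 = False, v10 = True, v11 = True, v12 = False.
Every clause has at least one true literal under this assignment.
Check each clause:
  1. (v7 || !v1 || v6) — v6 is true.
  2. (v11 || v2 || v5) — v2 is true.
  3. (v4 || v12 || v11) — v11 is true.
  4. (!v10 || v2 || v6) — v2 is true.
  5. (!v10 || !v9 || !v4) — !v4 is true.
  6. (v8 || v6 || !v12) — v8 is true.
  7. (v12 || v2 || v9) — v2 is true.
  8. (!v1 || !v6 || v11) — v11 is true.
  9. (!v1 || !v8 || v2) — v2 is true.
  10. (v8 || v4 || !v2) — v8 is true.
  11. (v11 || v10 || v1) — v10 is true.
  12. (v10 || v3 || !v5) — v3 is true.
  13. (v5 || v9 || !v2) — v5 is true.
  14. (!v7 || !v4 || v8) — v8 is true.
  15. (v3 || !v12 || !v7) — !v7 is true.
  16. (!v4 || !v2 || v9) — !v4 is true.
  17. (v12 || !v9 || !v7) — !v7 is true.
  18. (!v4 || !v1 || v6) — !v4 is true.
  19. (v5 || !v4 || !v11) — v5 is true.
  20. (!v12 || v7 || v10) — v10 is true.
  21. (!v6 || !v9 || v5) — v5 is true.
  22. (!v1 || v7 || v5) — v5 is true.

v1 = F, v2 = T, v3 = T, v4 = F, v5 = T, v6 = T, v7 = F, v8 = T, v9 = F, v10 = T, v11 = T, v12 = F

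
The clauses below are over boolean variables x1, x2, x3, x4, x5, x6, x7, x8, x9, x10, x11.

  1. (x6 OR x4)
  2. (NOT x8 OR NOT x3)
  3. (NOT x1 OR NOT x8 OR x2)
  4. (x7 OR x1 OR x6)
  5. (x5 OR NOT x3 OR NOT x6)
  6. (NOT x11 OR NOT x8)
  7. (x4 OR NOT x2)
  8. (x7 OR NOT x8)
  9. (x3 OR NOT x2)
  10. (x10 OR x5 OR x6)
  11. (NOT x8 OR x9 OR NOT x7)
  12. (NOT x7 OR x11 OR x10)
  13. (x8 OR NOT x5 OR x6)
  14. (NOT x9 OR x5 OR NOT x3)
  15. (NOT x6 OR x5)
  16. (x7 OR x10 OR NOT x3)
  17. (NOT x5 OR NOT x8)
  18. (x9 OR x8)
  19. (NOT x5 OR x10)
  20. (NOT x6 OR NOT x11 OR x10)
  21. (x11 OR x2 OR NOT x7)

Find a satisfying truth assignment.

x1=False, x2=False, x3=True, x4=False, x5=True, x6=True, x7=True, x8=False, x9=True, x10=True, x11=True

x10 occurs only positively in the remaining clauses — set x10 = True.
Set x1 = False and propagate.
For the remaining variables, x2 = False, x3 = True, x4 = False, x5 = True, x6 = True, x7 = True, x8 = False, x9 = True, x11 = True works.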